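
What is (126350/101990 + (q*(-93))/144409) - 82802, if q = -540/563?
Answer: -9808363061016763/118457403019 ≈ -82801.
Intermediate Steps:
q = -540/563 (q = -540*1/563 = -540/563 ≈ -0.95915)
(126350/101990 + (q*(-93))/144409) - 82802 = (126350/101990 - 540/563*(-93)/144409) - 82802 = (126350*(1/101990) + (50220/563)*(1/144409)) - 82802 = (1805/1457 + 50220/81302267) - 82802 = 146823762475/118457403019 - 82802 = -9808363061016763/118457403019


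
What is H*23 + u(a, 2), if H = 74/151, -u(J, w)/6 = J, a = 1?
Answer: 796/151 ≈ 5.2715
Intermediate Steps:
u(J, w) = -6*J
H = 74/151 (H = 74*(1/151) = 74/151 ≈ 0.49007)
H*23 + u(a, 2) = (74/151)*23 - 6*1 = 1702/151 - 6 = 796/151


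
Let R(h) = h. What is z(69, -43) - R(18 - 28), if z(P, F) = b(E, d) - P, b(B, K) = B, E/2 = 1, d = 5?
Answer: -57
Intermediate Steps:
E = 2 (E = 2*1 = 2)
z(P, F) = 2 - P
z(69, -43) - R(18 - 28) = (2 - 1*69) - (18 - 28) = (2 - 69) - 1*(-10) = -67 + 10 = -57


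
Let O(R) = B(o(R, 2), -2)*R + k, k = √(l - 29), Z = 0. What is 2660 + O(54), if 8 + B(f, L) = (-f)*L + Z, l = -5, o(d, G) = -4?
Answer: 1796 + I*√34 ≈ 1796.0 + 5.831*I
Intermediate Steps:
B(f, L) = -8 - L*f (B(f, L) = -8 + ((-f)*L + 0) = -8 + (-L*f + 0) = -8 - L*f)
k = I*√34 (k = √(-5 - 29) = √(-34) = I*√34 ≈ 5.8309*I)
O(R) = -16*R + I*√34 (O(R) = (-8 - 1*(-2)*(-4))*R + I*√34 = (-8 - 8)*R + I*√34 = -16*R + I*√34)
2660 + O(54) = 2660 + (-16*54 + I*√34) = 2660 + (-864 + I*√34) = 1796 + I*√34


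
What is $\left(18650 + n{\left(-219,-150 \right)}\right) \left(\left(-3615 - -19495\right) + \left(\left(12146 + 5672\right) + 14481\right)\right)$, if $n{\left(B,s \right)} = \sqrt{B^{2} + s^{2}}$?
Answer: $898538350 + 144537 \sqrt{7829} \approx 9.1133 \cdot 10^{8}$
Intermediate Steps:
$\left(18650 + n{\left(-219,-150 \right)}\right) \left(\left(-3615 - -19495\right) + \left(\left(12146 + 5672\right) + 14481\right)\right) = \left(18650 + \sqrt{\left(-219\right)^{2} + \left(-150\right)^{2}}\right) \left(\left(-3615 - -19495\right) + \left(\left(12146 + 5672\right) + 14481\right)\right) = \left(18650 + \sqrt{47961 + 22500}\right) \left(\left(-3615 + 19495\right) + \left(17818 + 14481\right)\right) = \left(18650 + \sqrt{70461}\right) \left(15880 + 32299\right) = \left(18650 + 3 \sqrt{7829}\right) 48179 = 898538350 + 144537 \sqrt{7829}$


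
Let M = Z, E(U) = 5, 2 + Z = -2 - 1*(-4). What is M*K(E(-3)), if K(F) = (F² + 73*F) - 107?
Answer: 0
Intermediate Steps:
Z = 0 (Z = -2 + (-2 - 1*(-4)) = -2 + (-2 + 4) = -2 + 2 = 0)
K(F) = -107 + F² + 73*F
M = 0
M*K(E(-3)) = 0*(-107 + 5² + 73*5) = 0*(-107 + 25 + 365) = 0*283 = 0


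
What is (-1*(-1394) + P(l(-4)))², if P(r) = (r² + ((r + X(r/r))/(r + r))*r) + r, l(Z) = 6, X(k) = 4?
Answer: 2076481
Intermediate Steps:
P(r) = 2 + r² + 3*r/2 (P(r) = (r² + ((r + 4)/(r + r))*r) + r = (r² + ((4 + r)/((2*r)))*r) + r = (r² + ((4 + r)*(1/(2*r)))*r) + r = (r² + ((4 + r)/(2*r))*r) + r = (r² + (2 + r/2)) + r = (2 + r² + r/2) + r = 2 + r² + 3*r/2)
(-1*(-1394) + P(l(-4)))² = (-1*(-1394) + (2 + 6² + (3/2)*6))² = (1394 + (2 + 36 + 9))² = (1394 + 47)² = 1441² = 2076481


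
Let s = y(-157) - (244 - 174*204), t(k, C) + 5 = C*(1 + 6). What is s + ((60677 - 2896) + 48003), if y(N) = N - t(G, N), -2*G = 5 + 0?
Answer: 141983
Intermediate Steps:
G = -5/2 (G = -(5 + 0)/2 = -½*5 = -5/2 ≈ -2.5000)
t(k, C) = -5 + 7*C (t(k, C) = -5 + C*(1 + 6) = -5 + C*7 = -5 + 7*C)
y(N) = 5 - 6*N (y(N) = N - (-5 + 7*N) = N + (5 - 7*N) = 5 - 6*N)
s = 36199 (s = (5 - 6*(-157)) - (244 - 174*204) = (5 + 942) - (244 - 35496) = 947 - 1*(-35252) = 947 + 35252 = 36199)
s + ((60677 - 2896) + 48003) = 36199 + ((60677 - 2896) + 48003) = 36199 + (57781 + 48003) = 36199 + 105784 = 141983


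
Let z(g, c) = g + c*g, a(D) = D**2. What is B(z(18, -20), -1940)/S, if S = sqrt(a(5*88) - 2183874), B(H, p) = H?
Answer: 171*I*sqrt(1990274)/995137 ≈ 0.24242*I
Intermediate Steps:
S = I*sqrt(1990274) (S = sqrt((5*88)**2 - 2183874) = sqrt(440**2 - 2183874) = sqrt(193600 - 2183874) = sqrt(-1990274) = I*sqrt(1990274) ≈ 1410.8*I)
B(z(18, -20), -1940)/S = (18*(1 - 20))/((I*sqrt(1990274))) = (18*(-19))*(-I*sqrt(1990274)/1990274) = -(-171)*I*sqrt(1990274)/995137 = 171*I*sqrt(1990274)/995137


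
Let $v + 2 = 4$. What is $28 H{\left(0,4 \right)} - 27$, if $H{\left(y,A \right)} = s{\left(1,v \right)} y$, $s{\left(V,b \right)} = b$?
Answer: $-27$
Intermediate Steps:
$v = 2$ ($v = -2 + 4 = 2$)
$H{\left(y,A \right)} = 2 y$
$28 H{\left(0,4 \right)} - 27 = 28 \cdot 2 \cdot 0 - 27 = 28 \cdot 0 - 27 = 0 - 27 = -27$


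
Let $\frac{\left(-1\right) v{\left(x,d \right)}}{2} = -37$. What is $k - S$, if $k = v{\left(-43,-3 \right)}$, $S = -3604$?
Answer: $3678$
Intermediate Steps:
$v{\left(x,d \right)} = 74$ ($v{\left(x,d \right)} = \left(-2\right) \left(-37\right) = 74$)
$k = 74$
$k - S = 74 - -3604 = 74 + 3604 = 3678$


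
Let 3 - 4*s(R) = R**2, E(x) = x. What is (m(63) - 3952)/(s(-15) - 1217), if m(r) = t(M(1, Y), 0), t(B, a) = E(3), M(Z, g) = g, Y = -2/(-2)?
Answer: 7898/2545 ≈ 3.1033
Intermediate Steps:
Y = 1 (Y = -2*(-1/2) = 1)
t(B, a) = 3
m(r) = 3
s(R) = 3/4 - R**2/4
(m(63) - 3952)/(s(-15) - 1217) = (3 - 3952)/((3/4 - 1/4*(-15)**2) - 1217) = -3949/((3/4 - 1/4*225) - 1217) = -3949/((3/4 - 225/4) - 1217) = -3949/(-111/2 - 1217) = -3949/(-2545/2) = -3949*(-2/2545) = 7898/2545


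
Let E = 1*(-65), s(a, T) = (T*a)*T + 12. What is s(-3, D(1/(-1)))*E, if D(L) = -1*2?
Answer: 0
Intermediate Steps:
D(L) = -2
s(a, T) = 12 + a*T**2 (s(a, T) = a*T**2 + 12 = 12 + a*T**2)
E = -65
s(-3, D(1/(-1)))*E = (12 - 3*(-2)**2)*(-65) = (12 - 3*4)*(-65) = (12 - 12)*(-65) = 0*(-65) = 0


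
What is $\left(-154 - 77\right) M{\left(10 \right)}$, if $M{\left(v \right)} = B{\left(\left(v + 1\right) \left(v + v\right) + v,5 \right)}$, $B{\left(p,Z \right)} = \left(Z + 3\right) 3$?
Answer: $-5544$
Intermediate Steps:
$B{\left(p,Z \right)} = 9 + 3 Z$ ($B{\left(p,Z \right)} = \left(3 + Z\right) 3 = 9 + 3 Z$)
$M{\left(v \right)} = 24$ ($M{\left(v \right)} = 9 + 3 \cdot 5 = 9 + 15 = 24$)
$\left(-154 - 77\right) M{\left(10 \right)} = \left(-154 - 77\right) 24 = \left(-231\right) 24 = -5544$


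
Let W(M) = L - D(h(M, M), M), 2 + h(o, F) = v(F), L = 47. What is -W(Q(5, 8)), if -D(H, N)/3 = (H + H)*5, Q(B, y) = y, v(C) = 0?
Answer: 13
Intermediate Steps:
h(o, F) = -2 (h(o, F) = -2 + 0 = -2)
D(H, N) = -30*H (D(H, N) = -3*(H + H)*5 = -3*2*H*5 = -30*H)
W(M) = -13 (W(M) = 47 - (-30)*(-2) = 47 - 1*60 = 47 - 60 = -13)
-W(Q(5, 8)) = -1*(-13) = 13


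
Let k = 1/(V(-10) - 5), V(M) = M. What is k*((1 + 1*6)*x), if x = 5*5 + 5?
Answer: -14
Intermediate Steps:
x = 30 (x = 25 + 5 = 30)
k = -1/15 (k = 1/(-10 - 5) = 1/(-15) = -1/15 ≈ -0.066667)
k*((1 + 1*6)*x) = -(1 + 1*6)*30/15 = -(1 + 6)*30/15 = -7*30/15 = -1/15*210 = -14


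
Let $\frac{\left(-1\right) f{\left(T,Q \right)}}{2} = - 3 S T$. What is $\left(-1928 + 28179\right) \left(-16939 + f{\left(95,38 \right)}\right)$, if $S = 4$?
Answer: $-384813409$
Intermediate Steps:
$f{\left(T,Q \right)} = 24 T$ ($f{\left(T,Q \right)} = - 2 \left(-3\right) 4 T = - 2 \left(- 12 T\right) = 24 T$)
$\left(-1928 + 28179\right) \left(-16939 + f{\left(95,38 \right)}\right) = \left(-1928 + 28179\right) \left(-16939 + 24 \cdot 95\right) = 26251 \left(-16939 + 2280\right) = 26251 \left(-14659\right) = -384813409$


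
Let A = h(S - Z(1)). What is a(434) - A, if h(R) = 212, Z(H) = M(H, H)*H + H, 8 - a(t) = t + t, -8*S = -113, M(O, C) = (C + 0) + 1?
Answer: -1072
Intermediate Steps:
M(O, C) = 1 + C (M(O, C) = C + 1 = 1 + C)
S = 113/8 (S = -⅛*(-113) = 113/8 ≈ 14.125)
a(t) = 8 - 2*t (a(t) = 8 - (t + t) = 8 - 2*t)
Z(H) = H + H*(1 + H) (Z(H) = (1 + H)*H + H = H*(1 + H) + H = H + H*(1 + H))
A = 212
a(434) - A = (8 - 2*434) - 1*212 = (8 - 868) - 212 = -860 - 212 = -1072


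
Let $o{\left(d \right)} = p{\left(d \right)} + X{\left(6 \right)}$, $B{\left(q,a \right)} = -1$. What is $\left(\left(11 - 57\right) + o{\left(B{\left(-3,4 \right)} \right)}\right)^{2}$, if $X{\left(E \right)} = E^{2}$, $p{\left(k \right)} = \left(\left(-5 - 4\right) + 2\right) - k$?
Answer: $256$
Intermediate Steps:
$p{\left(k \right)} = -7 - k$ ($p{\left(k \right)} = \left(-9 + 2\right) - k = -7 - k$)
$o{\left(d \right)} = 29 - d$ ($o{\left(d \right)} = \left(-7 - d\right) + 6^{2} = \left(-7 - d\right) + 36 = 29 - d$)
$\left(\left(11 - 57\right) + o{\left(B{\left(-3,4 \right)} \right)}\right)^{2} = \left(\left(11 - 57\right) + \left(29 - -1\right)\right)^{2} = \left(\left(11 - 57\right) + \left(29 + 1\right)\right)^{2} = \left(-46 + 30\right)^{2} = \left(-16\right)^{2} = 256$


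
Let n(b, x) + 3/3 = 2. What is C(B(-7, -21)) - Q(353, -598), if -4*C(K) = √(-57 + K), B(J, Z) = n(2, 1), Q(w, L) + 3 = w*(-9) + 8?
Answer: 3172 - I*√14/2 ≈ 3172.0 - 1.8708*I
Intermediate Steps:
n(b, x) = 1 (n(b, x) = -1 + 2 = 1)
Q(w, L) = 5 - 9*w (Q(w, L) = -3 + (w*(-9) + 8) = -3 + (-9*w + 8) = -3 + (8 - 9*w) = 5 - 9*w)
B(J, Z) = 1
C(K) = -√(-57 + K)/4
C(B(-7, -21)) - Q(353, -598) = -√(-57 + 1)/4 - (5 - 9*353) = -I*√14/2 - (5 - 3177) = -I*√14/2 - 1*(-3172) = -I*√14/2 + 3172 = 3172 - I*√14/2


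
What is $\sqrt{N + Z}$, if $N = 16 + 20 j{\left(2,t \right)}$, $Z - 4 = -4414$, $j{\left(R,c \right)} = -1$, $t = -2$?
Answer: $i \sqrt{4414} \approx 66.438 i$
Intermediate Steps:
$Z = -4410$ ($Z = 4 - 4414 = -4410$)
$N = -4$ ($N = 16 + 20 \left(-1\right) = 16 - 20 = -4$)
$\sqrt{N + Z} = \sqrt{-4 - 4410} = \sqrt{-4414} = i \sqrt{4414}$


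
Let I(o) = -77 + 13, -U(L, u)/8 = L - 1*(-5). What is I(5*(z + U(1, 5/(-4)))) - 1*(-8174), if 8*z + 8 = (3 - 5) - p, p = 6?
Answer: 8110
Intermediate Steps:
U(L, u) = -40 - 8*L (U(L, u) = -8*(L - 1*(-5)) = -8*(L + 5) = -8*(5 + L) = -40 - 8*L)
z = -2 (z = -1 + ((3 - 5) - 1*6)/8 = -1 + (-2 - 6)/8 = -1 + (1/8)*(-8) = -1 - 1 = -2)
I(o) = -64
I(5*(z + U(1, 5/(-4)))) - 1*(-8174) = -64 - 1*(-8174) = -64 + 8174 = 8110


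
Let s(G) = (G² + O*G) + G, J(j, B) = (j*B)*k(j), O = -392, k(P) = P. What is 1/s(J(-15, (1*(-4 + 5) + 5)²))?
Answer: 1/62442900 ≈ 1.6015e-8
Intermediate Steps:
J(j, B) = B*j² (J(j, B) = (j*B)*j = (B*j)*j = B*j²)
s(G) = G² - 391*G (s(G) = (G² - 392*G) + G = G² - 391*G)
1/s(J(-15, (1*(-4 + 5) + 5)²)) = 1/(((1*(-4 + 5) + 5)²*(-15)²)*(-391 + (1*(-4 + 5) + 5)²*(-15)²)) = 1/(((1*1 + 5)²*225)*(-391 + (1*1 + 5)²*225)) = 1/(((1 + 5)²*225)*(-391 + (1 + 5)²*225)) = 1/((6²*225)*(-391 + 6²*225)) = 1/((36*225)*(-391 + 36*225)) = 1/(8100*(-391 + 8100)) = 1/(8100*7709) = 1/62442900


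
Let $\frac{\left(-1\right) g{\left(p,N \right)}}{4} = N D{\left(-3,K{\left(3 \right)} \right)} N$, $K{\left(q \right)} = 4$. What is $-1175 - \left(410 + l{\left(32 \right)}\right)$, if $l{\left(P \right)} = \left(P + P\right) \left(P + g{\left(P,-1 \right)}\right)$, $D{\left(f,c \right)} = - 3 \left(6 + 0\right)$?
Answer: $-8241$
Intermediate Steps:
$D{\left(f,c \right)} = -18$ ($D{\left(f,c \right)} = \left(-3\right) 6 = -18$)
$g{\left(p,N \right)} = 72 N^{2}$ ($g{\left(p,N \right)} = - 4 N \left(-18\right) N = - 4 - 18 N N = - 4 \left(- 18 N^{2}\right) = 72 N^{2}$)
$l{\left(P \right)} = 2 P \left(72 + P\right)$ ($l{\left(P \right)} = \left(P + P\right) \left(P + 72 \left(-1\right)^{2}\right) = 2 P \left(P + 72 \cdot 1\right) = 2 P \left(P + 72\right) = 2 P \left(72 + P\right)$)
$-1175 - \left(410 + l{\left(32 \right)}\right) = -1175 - \left(410 + 2 \cdot 32 \left(72 + 32\right)\right) = -1175 - \left(410 + 2 \cdot 32 \cdot 104\right) = -1175 - \left(410 + 6656\right) = -1175 - 7066 = -8241$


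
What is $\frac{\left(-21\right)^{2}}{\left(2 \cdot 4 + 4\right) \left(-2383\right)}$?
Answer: $- \frac{147}{9532} \approx -0.015422$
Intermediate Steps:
$\frac{\left(-21\right)^{2}}{\left(2 \cdot 4 + 4\right) \left(-2383\right)} = \frac{441}{\left(8 + 4\right) \left(-2383\right)} = \frac{441}{12 \left(-2383\right)} = \frac{441}{-28596} = 441 \left(- \frac{1}{28596}\right) = - \frac{147}{9532}$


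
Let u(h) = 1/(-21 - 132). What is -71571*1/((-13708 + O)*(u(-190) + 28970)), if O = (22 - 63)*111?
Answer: 10950363/80931355931 ≈ 0.00013530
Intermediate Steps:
O = -4551 (O = -41*111 = -4551)
u(h) = -1/153 (u(h) = 1/(-153) = -1/153)
-71571*1/((-13708 + O)*(u(-190) + 28970)) = -71571*1/((-13708 - 4551)*(-1/153 + 28970)) = -71571/((-18259*4432409/153)) = -71571/(-80931355931/153) = -71571*(-153/80931355931) = 10950363/80931355931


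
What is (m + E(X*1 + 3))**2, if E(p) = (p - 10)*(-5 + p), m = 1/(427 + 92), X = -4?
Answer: 1173405025/269361 ≈ 4356.3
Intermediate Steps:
m = 1/519 ≈ 0.0019268
E(p) = (-10 + p)*(-5 + p)
(m + E(X*1 + 3))**2 = (1/519 + (50 + (-4*1 + 3)**2 - 15*(-4*1 + 3)))**2 = (1/519 + (50 + (-4 + 3)**2 - 15*(-4 + 3)))**2 = (1/519 + (50 + (-1)**2 - 15*(-1)))**2 = (1/519 + (50 + 1 + 15))**2 = (1/519 + 66)**2 = (34255/519)**2 = 1173405025/269361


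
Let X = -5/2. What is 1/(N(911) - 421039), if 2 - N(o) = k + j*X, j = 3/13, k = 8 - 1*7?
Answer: -26/10946973 ≈ -2.3751e-6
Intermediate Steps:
X = -5/2 (X = -5*½ = -5/2 ≈ -2.5000)
k = 1 (k = 8 - 7 = 1)
j = 3/13 (j = 3*(1/13) = 3/13 ≈ 0.23077)
N(o) = 41/26 (N(o) = 2 - (1 + (3/13)*(-5/2)) = 2 - (1 - 15/26) = 2 - 1*11/26 = 2 - 11/26 = 41/26)
1/(N(911) - 421039) = 1/(41/26 - 421039) = 1/(-10946973/26) = -26/10946973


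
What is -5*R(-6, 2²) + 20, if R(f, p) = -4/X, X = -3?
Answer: 40/3 ≈ 13.333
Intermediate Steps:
R(f, p) = 4/3 (R(f, p) = -4/(-3) = -4*(-⅓) = 4/3)
-5*R(-6, 2²) + 20 = -5*4/3 + 20 = -20/3 + 20 = 40/3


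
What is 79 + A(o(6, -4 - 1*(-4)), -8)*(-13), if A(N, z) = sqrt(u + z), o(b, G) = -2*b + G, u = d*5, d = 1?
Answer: 79 - 13*I*sqrt(3) ≈ 79.0 - 22.517*I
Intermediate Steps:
u = 5 (u = 1*5 = 5)
o(b, G) = G - 2*b
A(N, z) = sqrt(5 + z)
79 + A(o(6, -4 - 1*(-4)), -8)*(-13) = 79 + sqrt(5 - 8)*(-13) = 79 + sqrt(-3)*(-13) = 79 + (I*sqrt(3))*(-13) = 79 - 13*I*sqrt(3)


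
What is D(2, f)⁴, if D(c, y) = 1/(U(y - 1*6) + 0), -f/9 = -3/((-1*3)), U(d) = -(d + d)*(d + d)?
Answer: 1/656100000000 ≈ 1.5242e-12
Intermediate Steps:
U(d) = -4*d² (U(d) = -2*d*2*d = -4*d²)
f = -9 (f = -(-27)/((-1*3)) = -(-27)/(-3) = -(-27)*(-1)/3 = -9*1 = -9)
D(c, y) = -1/(4*(-6 + y)²) (D(c, y) = 1/(-4*(y - 1*6)² + 0) = 1/(-4*(y - 6)² + 0) = 1/(-4*(-6 + y)² + 0) = 1/(-4*(-6 + y)²) = -1/(4*(-6 + y)²))
D(2, f)⁴ = (-1/(4*(-6 - 9)²))⁴ = (-¼/(-15)²)⁴ = (-¼*1/225)⁴ = (-1/900)⁴ = 1/656100000000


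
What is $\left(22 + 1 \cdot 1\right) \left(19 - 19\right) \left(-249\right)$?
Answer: $0$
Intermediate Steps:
$\left(22 + 1 \cdot 1\right) \left(19 - 19\right) \left(-249\right) = \left(22 + 1\right) 0 \left(-249\right) = 23 \cdot 0 \left(-249\right) = 0 \left(-249\right) = 0$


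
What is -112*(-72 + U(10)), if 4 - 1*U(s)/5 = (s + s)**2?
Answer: 229824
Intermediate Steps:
U(s) = 20 - 20*s**2 (U(s) = 20 - 5*(s + s)**2 = 20 - 5*4*s**2 = 20 - 20*s**2)
-112*(-72 + U(10)) = -112*(-72 + (20 - 20*10**2)) = -112*(-72 + (20 - 20*100)) = -112*(-72 + (20 - 2000)) = -112*(-72 - 1980) = -112*(-2052) = 229824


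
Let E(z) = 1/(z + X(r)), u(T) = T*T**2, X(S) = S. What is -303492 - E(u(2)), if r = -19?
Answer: -3338411/11 ≈ -3.0349e+5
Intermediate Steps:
u(T) = T**3
E(z) = 1/(-19 + z) (E(z) = 1/(z - 19) = 1/(-19 + z))
-303492 - E(u(2)) = -303492 - 1/(-19 + 2**3) = -303492 - 1/(-19 + 8) = -303492 - 1/(-11) = -303492 - 1*(-1/11) = -303492 + 1/11 = -3338411/11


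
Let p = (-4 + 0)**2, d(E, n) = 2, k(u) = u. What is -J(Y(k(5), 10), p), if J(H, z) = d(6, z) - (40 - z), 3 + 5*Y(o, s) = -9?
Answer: 22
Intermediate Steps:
Y(o, s) = -12/5 (Y(o, s) = -3/5 + (1/5)*(-9) = -3/5 - 9/5 = -12/5)
p = 16 (p = (-4)**2 = 16)
J(H, z) = -38 + z (J(H, z) = 2 - (40 - z) = 2 + (-40 + z) = -38 + z)
-J(Y(k(5), 10), p) = -(-38 + 16) = -1*(-22) = 22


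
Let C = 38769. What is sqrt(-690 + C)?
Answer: 3*sqrt(4231) ≈ 195.14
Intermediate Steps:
sqrt(-690 + C) = sqrt(-690 + 38769) = sqrt(38079) = 3*sqrt(4231)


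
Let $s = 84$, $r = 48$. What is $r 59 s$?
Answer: $237888$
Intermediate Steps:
$r 59 s = 48 \cdot 59 \cdot 84 = 2832 \cdot 84 = 237888$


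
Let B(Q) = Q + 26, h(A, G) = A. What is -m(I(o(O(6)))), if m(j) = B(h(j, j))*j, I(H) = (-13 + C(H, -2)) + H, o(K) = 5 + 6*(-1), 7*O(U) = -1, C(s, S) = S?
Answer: 160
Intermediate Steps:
O(U) = -⅐ (O(U) = (⅐)*(-1) = -⅐)
B(Q) = 26 + Q
o(K) = -1 (o(K) = 5 - 6 = -1)
I(H) = -15 + H (I(H) = (-13 - 2) + H = -15 + H)
m(j) = j*(26 + j) (m(j) = (26 + j)*j = j*(26 + j))
-m(I(o(O(6)))) = -(-15 - 1)*(26 + (-15 - 1)) = -(-16)*(26 - 16) = -(-16)*10 = -1*(-160) = 160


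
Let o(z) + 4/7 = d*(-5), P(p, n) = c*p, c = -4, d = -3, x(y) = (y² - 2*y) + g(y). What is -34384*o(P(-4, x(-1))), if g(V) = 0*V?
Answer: -496112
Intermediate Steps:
g(V) = 0
x(y) = y² - 2*y (x(y) = (y² - 2*y) + 0 = y² - 2*y)
P(p, n) = -4*p
o(z) = 101/7 (o(z) = -4/7 - 3*(-5) = -4/7 + 15 = 101/7)
-34384*o(P(-4, x(-1))) = -34384*101/7 = -496112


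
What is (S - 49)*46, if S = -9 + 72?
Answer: 644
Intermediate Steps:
S = 63
(S - 49)*46 = (63 - 49)*46 = 14*46 = 644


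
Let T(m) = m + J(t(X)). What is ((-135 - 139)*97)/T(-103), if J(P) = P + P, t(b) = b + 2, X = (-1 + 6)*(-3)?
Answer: 26578/129 ≈ 206.03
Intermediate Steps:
X = -15 (X = 5*(-3) = -15)
t(b) = 2 + b
J(P) = 2*P
T(m) = -26 + m (T(m) = m + 2*(2 - 15) = m + 2*(-13) = m - 26 = -26 + m)
((-135 - 139)*97)/T(-103) = ((-135 - 139)*97)/(-26 - 103) = -274*97/(-129) = -26578*(-1/129) = 26578/129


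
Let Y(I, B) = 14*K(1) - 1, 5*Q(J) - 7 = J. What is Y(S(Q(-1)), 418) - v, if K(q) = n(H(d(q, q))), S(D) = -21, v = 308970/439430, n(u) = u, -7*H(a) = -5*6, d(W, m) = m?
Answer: 2561740/43943 ≈ 58.297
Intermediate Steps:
Q(J) = 7/5 + J/5
H(a) = 30/7 (H(a) = -(-5)*6/7 = -⅐*(-30) = 30/7)
v = 30897/43943 (v = 308970*(1/439430) = 30897/43943 ≈ 0.70312)
K(q) = 30/7
Y(I, B) = 59 (Y(I, B) = 14*(30/7) - 1 = 60 - 1 = 59)
Y(S(Q(-1)), 418) - v = 59 - 1*30897/43943 = 59 - 30897/43943 = 2561740/43943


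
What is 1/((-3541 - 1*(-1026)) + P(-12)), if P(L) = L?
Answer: -1/2527 ≈ -0.00039573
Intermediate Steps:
1/((-3541 - 1*(-1026)) + P(-12)) = 1/((-3541 - 1*(-1026)) - 12) = 1/((-3541 + 1026) - 12) = 1/(-2515 - 12) = 1/(-2527) = -1/2527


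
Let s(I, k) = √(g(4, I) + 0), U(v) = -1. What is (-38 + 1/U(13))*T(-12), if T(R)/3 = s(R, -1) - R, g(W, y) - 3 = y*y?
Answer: -1404 - 819*√3 ≈ -2822.6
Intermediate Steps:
g(W, y) = 3 + y² (g(W, y) = 3 + y*y = 3 + y²)
s(I, k) = √(3 + I²) (s(I, k) = √((3 + I²) + 0) = √(3 + I²))
T(R) = -3*R + 3*√(3 + R²) (T(R) = 3*(√(3 + R²) - R) = -3*R + 3*√(3 + R²))
(-38 + 1/U(13))*T(-12) = (-38 + 1/(-1))*(-3*(-12) + 3*√(3 + (-12)²)) = (-38 - 1)*(36 + 3*√(3 + 144)) = -39*(36 + 3*√147) = -39*(36 + 3*(7*√3)) = -39*(36 + 21*√3) = -1404 - 819*√3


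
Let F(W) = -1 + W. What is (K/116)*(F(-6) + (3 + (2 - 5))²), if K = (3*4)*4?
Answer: -84/29 ≈ -2.8966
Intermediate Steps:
K = 48 (K = 12*4 = 48)
(K/116)*(F(-6) + (3 + (2 - 5))²) = (48/116)*((-1 - 6) + (3 + (2 - 5))²) = (48*(1/116))*(-7 + (3 - 3)²) = 12*(-7 + 0²)/29 = 12*(-7 + 0)/29 = (12/29)*(-7) = -84/29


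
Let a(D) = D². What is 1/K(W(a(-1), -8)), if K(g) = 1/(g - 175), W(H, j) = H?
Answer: -174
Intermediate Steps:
K(g) = 1/(-175 + g)
1/K(W(a(-1), -8)) = 1/(1/(-175 + (-1)²)) = 1/(1/(-175 + 1)) = 1/(1/(-174)) = 1/(-1/174) = -174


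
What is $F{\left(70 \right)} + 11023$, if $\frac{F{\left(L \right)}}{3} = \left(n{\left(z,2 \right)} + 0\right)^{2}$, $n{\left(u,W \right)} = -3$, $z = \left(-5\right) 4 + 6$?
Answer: $11050$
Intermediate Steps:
$z = -14$ ($z = -20 + 6 = -14$)
$F{\left(L \right)} = 27$ ($F{\left(L \right)} = 3 \left(-3 + 0\right)^{2} = 3 \left(-3\right)^{2} = 3 \cdot 9 = 27$)
$F{\left(70 \right)} + 11023 = 27 + 11023 = 11050$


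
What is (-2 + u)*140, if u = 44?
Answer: 5880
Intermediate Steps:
(-2 + u)*140 = (-2 + 44)*140 = 42*140 = 5880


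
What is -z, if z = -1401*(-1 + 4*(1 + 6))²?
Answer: 1021329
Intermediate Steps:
z = -1021329 (z = -1401*(-1 + 4*7)² = -1401*(-1 + 28)² = -1401*27² = -1401*729 = -1021329)
-z = -1*(-1021329) = 1021329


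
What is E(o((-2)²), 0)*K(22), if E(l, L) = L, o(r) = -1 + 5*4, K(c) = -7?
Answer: 0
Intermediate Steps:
o(r) = 19 (o(r) = -1 + 20 = 19)
E(o((-2)²), 0)*K(22) = 0*(-7) = 0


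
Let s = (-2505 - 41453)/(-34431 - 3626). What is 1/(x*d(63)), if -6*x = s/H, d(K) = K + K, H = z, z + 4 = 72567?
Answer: -2761530091/923118 ≈ -2991.5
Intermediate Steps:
z = 72563 (z = -4 + 72567 = 72563)
H = 72563
d(K) = 2*K
s = 43958/38057 (s = -43958/(-38057) = -43958*(-1/38057) = 43958/38057 ≈ 1.1551)
x = -21979/8284590273 (x = -21979/(114171*72563) = -1/6*43958/2761530091 = -21979/8284590273 ≈ -2.6530e-6)
1/(x*d(63)) = 1/((-21979/8284590273)*((2*63))) = -8284590273/21979/126 = -8284590273/21979*1/126 = -2761530091/923118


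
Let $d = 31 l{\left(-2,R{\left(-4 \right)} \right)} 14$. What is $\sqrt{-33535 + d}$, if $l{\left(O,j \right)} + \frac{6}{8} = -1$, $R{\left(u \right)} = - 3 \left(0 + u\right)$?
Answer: $\frac{3 i \sqrt{15242}}{2} \approx 185.19 i$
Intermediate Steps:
$R{\left(u \right)} = - 3 u$
$l{\left(O,j \right)} = - \frac{7}{4}$ ($l{\left(O,j \right)} = - \frac{3}{4} - 1 = - \frac{7}{4}$)
$d = - \frac{1519}{2}$ ($d = 31 \left(- \frac{7}{4}\right) 14 = \left(- \frac{217}{4}\right) 14 = - \frac{1519}{2} \approx -759.5$)
$\sqrt{-33535 + d} = \sqrt{-33535 - \frac{1519}{2}} = \sqrt{- \frac{68589}{2}} = \frac{3 i \sqrt{15242}}{2}$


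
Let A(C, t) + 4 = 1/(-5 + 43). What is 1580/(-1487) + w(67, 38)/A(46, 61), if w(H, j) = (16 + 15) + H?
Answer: -5776168/224537 ≈ -25.725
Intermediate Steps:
w(H, j) = 31 + H
A(C, t) = -151/38 (A(C, t) = -4 + 1/(-5 + 43) = -4 + 1/38 = -151/38)
1580/(-1487) + w(67, 38)/A(46, 61) = 1580/(-1487) + (31 + 67)/(-151/38) = 1580*(-1/1487) + 98*(-38/151) = -1580/1487 - 3724/151 = -5776168/224537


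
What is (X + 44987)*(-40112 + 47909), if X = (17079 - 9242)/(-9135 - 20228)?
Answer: 10299411626868/29363 ≈ 3.5076e+8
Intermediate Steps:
X = -7837/29363 (X = 7837/(-29363) = 7837*(-1/29363) = -7837/29363 ≈ -0.26690)
(X + 44987)*(-40112 + 47909) = (-7837/29363 + 44987)*(-40112 + 47909) = (1320945444/29363)*7797 = 10299411626868/29363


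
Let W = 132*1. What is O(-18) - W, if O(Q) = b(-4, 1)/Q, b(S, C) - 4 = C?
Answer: -2381/18 ≈ -132.28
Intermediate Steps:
b(S, C) = 4 + C
W = 132
O(Q) = 5/Q (O(Q) = (4 + 1)/Q = 5/Q)
O(-18) - W = 5/(-18) - 1*132 = 5*(-1/18) - 132 = -5/18 - 132 = -2381/18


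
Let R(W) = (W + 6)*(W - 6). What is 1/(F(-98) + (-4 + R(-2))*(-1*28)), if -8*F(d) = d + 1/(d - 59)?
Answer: 1256/1281435 ≈ 0.00098015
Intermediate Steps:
R(W) = (-6 + W)*(6 + W) (R(W) = (6 + W)*(-6 + W) = (-6 + W)*(6 + W))
F(d) = -d/8 - 1/(8*(-59 + d)) (F(d) = -(d + 1/(d - 59))/8 = -(d + 1/(-59 + d))/8 = -d/8 - 1/(8*(-59 + d)))
1/(F(-98) + (-4 + R(-2))*(-1*28)) = 1/((-1 - 1*(-98)² + 59*(-98))/(8*(-59 - 98)) + (-4 + (-36 + (-2)²))*(-1*28)) = 1/((⅛)*(-1 - 1*9604 - 5782)/(-157) + (-4 + (-36 + 4))*(-28)) = 1/((⅛)*(-1/157)*(-1 - 9604 - 5782) + (-4 - 32)*(-28)) = 1/((⅛)*(-1/157)*(-15387) - 36*(-28)) = 1/(15387/1256 + 1008) = 1/(1281435/1256) = 1256/1281435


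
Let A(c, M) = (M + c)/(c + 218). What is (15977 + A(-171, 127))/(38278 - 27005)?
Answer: 750875/529831 ≈ 1.4172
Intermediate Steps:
A(c, M) = (M + c)/(218 + c)
(15977 + A(-171, 127))/(38278 - 27005) = (15977 + (127 - 171)/(218 - 171))/(38278 - 27005) = (15977 - 44/47)/11273 = (15977 + (1/47)*(-44))*(1/11273) = (15977 - 44/47)*(1/11273) = (750875/47)*(1/11273) = 750875/529831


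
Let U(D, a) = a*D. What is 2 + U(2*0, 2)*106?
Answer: 2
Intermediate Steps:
U(D, a) = D*a
2 + U(2*0, 2)*106 = 2 + ((2*0)*2)*106 = 2 + (0*2)*106 = 2 + 0*106 = 2 + 0 = 2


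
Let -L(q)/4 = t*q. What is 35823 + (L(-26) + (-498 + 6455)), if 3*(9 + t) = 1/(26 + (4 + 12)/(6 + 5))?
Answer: 18502904/453 ≈ 40845.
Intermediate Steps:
t = -8143/906 (t = -9 + 1/(3*(26 + (4 + 12)/(6 + 5))) = -9 + 1/(3*(26 + 16/11)) = -9 + 1/(3*(302/11)) = -9 + (⅓)*(11/302) = -9 + 11/906 = -8143/906 ≈ -8.9879)
L(q) = 16286*q/453 (L(q) = -(-16286)*q/453 = 16286*q/453)
35823 + (L(-26) + (-498 + 6455)) = 35823 + ((16286/453)*(-26) + (-498 + 6455)) = 35823 + (-423436/453 + 5957) = 35823 + 2275085/453 = 18502904/453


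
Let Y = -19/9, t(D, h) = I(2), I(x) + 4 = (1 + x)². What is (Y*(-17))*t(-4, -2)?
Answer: 1615/9 ≈ 179.44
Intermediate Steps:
I(x) = -4 + (1 + x)²
t(D, h) = 5 (t(D, h) = -4 + (1 + 2)² = -4 + 3² = -4 + 9 = 5)
Y = -19/9 (Y = -19*⅑ = -19/9 ≈ -2.1111)
(Y*(-17))*t(-4, -2) = -19/9*(-17)*5 = (323/9)*5 = 1615/9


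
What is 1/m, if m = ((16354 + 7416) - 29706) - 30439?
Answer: -1/36375 ≈ -2.7491e-5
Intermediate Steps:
m = -36375 (m = (23770 - 29706) - 30439 = -5936 - 30439 = -36375)
1/m = 1/(-36375) = -1/36375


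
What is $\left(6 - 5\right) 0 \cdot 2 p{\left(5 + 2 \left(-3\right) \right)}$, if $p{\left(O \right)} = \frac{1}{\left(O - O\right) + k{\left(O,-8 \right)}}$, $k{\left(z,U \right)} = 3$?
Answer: $0$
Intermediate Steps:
$p{\left(O \right)} = \frac{1}{3}$ ($p{\left(O \right)} = \frac{1}{\left(O - O\right) + 3} = \frac{1}{0 + 3} = \frac{1}{3}$)
$\left(6 - 5\right) 0 \cdot 2 p{\left(5 + 2 \left(-3\right) \right)} = \left(6 - 5\right) 0 \cdot 2 \cdot \frac{1}{3} = 1 \cdot 0 \cdot 2 \cdot \frac{1}{3} = 0 \cdot 2 \cdot \frac{1}{3} = 0 \cdot \frac{1}{3} = 0$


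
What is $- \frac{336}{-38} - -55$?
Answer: $\frac{1213}{19} \approx 63.842$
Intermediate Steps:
$- \frac{336}{-38} - -55 = \left(-336\right) \left(- \frac{1}{38}\right) + 55 = \frac{168}{19} + 55 = \frac{1213}{19}$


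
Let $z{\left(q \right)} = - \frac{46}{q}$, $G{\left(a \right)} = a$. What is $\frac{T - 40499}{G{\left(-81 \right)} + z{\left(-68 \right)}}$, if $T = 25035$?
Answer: $\frac{525776}{2731} \approx 192.52$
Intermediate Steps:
$\frac{T - 40499}{G{\left(-81 \right)} + z{\left(-68 \right)}} = \frac{25035 - 40499}{-81 - \frac{46}{-68}} = - \frac{15464}{-81 - - \frac{23}{34}} = - \frac{15464}{-81 + \frac{23}{34}} = - \frac{15464}{- \frac{2731}{34}} = \left(-15464\right) \left(- \frac{34}{2731}\right) = \frac{525776}{2731}$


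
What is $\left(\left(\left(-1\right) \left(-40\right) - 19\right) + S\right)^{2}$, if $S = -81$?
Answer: $3600$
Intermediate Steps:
$\left(\left(\left(-1\right) \left(-40\right) - 19\right) + S\right)^{2} = \left(\left(\left(-1\right) \left(-40\right) - 19\right) - 81\right)^{2} = \left(\left(40 - 19\right) - 81\right)^{2} = \left(21 - 81\right)^{2} = \left(-60\right)^{2} = 3600$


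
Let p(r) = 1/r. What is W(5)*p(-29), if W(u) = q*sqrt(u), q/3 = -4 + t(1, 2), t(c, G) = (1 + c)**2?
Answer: 0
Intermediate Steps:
q = 0 (q = 3*(-4 + (1 + 1)**2) = 3*(-4 + 2**2) = 3*(-4 + 4) = 3*0 = 0)
W(u) = 0 (W(u) = 0*sqrt(u) = 0)
W(5)*p(-29) = 0/(-29) = 0*(-1/29) = 0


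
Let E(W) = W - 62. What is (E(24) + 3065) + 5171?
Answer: 8198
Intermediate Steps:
E(W) = -62 + W
(E(24) + 3065) + 5171 = ((-62 + 24) + 3065) + 5171 = (-38 + 3065) + 5171 = 3027 + 5171 = 8198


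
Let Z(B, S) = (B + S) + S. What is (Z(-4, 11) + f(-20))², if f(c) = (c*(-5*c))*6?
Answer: 143568324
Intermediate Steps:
Z(B, S) = B + 2*S
f(c) = -30*c² (f(c) = -5*c²*6 = -30*c²)
(Z(-4, 11) + f(-20))² = ((-4 + 2*11) - 30*(-20)²)² = ((-4 + 22) - 30*400)² = (18 - 12000)² = (-11982)² = 143568324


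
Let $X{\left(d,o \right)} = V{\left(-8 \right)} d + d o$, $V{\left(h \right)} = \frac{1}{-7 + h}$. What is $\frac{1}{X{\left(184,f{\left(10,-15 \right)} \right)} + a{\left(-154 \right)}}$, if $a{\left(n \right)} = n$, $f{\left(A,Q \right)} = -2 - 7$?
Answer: $- \frac{15}{27334} \approx -0.00054877$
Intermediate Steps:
$f{\left(A,Q \right)} = -9$
$X{\left(d,o \right)} = - \frac{d}{15} + d o$ ($X{\left(d,o \right)} = \frac{d}{-7 - 8} + d o = \frac{d}{-15} + d o = - \frac{d}{15} + d o$)
$\frac{1}{X{\left(184,f{\left(10,-15 \right)} \right)} + a{\left(-154 \right)}} = \frac{1}{184 \left(- \frac{1}{15} - 9\right) - 154} = \frac{1}{184 \left(- \frac{136}{15}\right) - 154} = \frac{1}{- \frac{25024}{15} - 154} = \frac{1}{- \frac{27334}{15}} = - \frac{15}{27334}$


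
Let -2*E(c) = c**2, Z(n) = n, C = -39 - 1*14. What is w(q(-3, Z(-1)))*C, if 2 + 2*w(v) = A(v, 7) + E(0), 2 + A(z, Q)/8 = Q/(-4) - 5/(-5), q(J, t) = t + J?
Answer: 636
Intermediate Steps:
C = -53 (C = -39 - 14 = -53)
q(J, t) = J + t
E(c) = -c**2/2
A(z, Q) = -8 - 2*Q (A(z, Q) = -16 + 8*(Q/(-4) - 5/(-5)) = -16 + 8*(Q*(-1/4) - 5*(-1/5)) = -16 + 8*(-Q/4 + 1) = -16 + 8*(1 - Q/4) = -16 + (8 - 2*Q) = -8 - 2*Q)
w(v) = -12 (w(v) = -1 + ((-8 - 2*7) - 1/2*0**2)/2 = -1 + ((-8 - 14) - 1/2*0)/2 = -1 + (-22 + 0)/2 = -1 + (1/2)*(-22) = -1 - 11 = -12)
w(q(-3, Z(-1)))*C = -12*(-53) = 636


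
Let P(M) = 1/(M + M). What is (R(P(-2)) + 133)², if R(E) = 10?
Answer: 20449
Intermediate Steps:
P(M) = 1/(2*M)
(R(P(-2)) + 133)² = (10 + 133)² = 143² = 20449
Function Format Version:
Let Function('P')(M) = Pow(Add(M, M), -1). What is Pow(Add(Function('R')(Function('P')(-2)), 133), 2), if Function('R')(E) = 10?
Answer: 20449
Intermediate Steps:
Function('P')(M) = Mul(Rational(1, 2), Pow(M, -1)) (Function('P')(M) = Pow(Mul(2, M), -1) = Mul(Rational(1, 2), Pow(M, -1)))
Pow(Add(Function('R')(Function('P')(-2)), 133), 2) = Pow(Add(10, 133), 2) = Pow(143, 2) = 20449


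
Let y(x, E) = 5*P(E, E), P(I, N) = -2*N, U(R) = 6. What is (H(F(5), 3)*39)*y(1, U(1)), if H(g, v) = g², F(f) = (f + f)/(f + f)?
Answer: -2340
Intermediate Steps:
F(f) = 1 (F(f) = (2*f)/((2*f)) = (2*f)*(1/(2*f)) = 1)
y(x, E) = -10*E (y(x, E) = 5*(-2*E) = -10*E)
(H(F(5), 3)*39)*y(1, U(1)) = (1²*39)*(-10*6) = (1*39)*(-60) = 39*(-60) = -2340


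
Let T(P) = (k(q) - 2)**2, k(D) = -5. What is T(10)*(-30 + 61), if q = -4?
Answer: 1519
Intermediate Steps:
T(P) = 49 (T(P) = (-5 - 2)**2 = (-7)**2 = 49)
T(10)*(-30 + 61) = 49*(-30 + 61) = 49*31 = 1519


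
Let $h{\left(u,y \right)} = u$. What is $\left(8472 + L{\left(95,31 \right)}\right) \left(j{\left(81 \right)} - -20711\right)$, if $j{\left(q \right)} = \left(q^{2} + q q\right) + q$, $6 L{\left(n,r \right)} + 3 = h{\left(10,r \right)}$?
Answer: $\frac{862076923}{3} \approx 2.8736 \cdot 10^{8}$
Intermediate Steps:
$L{\left(n,r \right)} = \frac{7}{6}$ ($L{\left(n,r \right)} = - \frac{1}{2} + \frac{1}{6} \cdot 10 = - \frac{1}{2} + \frac{5}{3} = \frac{7}{6}$)
$j{\left(q \right)} = q + 2 q^{2}$ ($j{\left(q \right)} = \left(q^{2} + q^{2}\right) + q = 2 q^{2} + q = q + 2 q^{2}$)
$\left(8472 + L{\left(95,31 \right)}\right) \left(j{\left(81 \right)} - -20711\right) = \left(8472 + \frac{7}{6}\right) \left(81 \left(1 + 2 \cdot 81\right) - -20711\right) = \frac{50839 \left(81 \left(1 + 162\right) + 20711\right)}{6} = \frac{50839 \left(81 \cdot 163 + 20711\right)}{6} = \frac{50839 \left(13203 + 20711\right)}{6} = \frac{50839}{6} \cdot 33914 = \frac{862076923}{3}$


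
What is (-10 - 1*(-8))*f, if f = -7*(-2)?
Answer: -28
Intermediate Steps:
f = 14
(-10 - 1*(-8))*f = (-10 - 1*(-8))*14 = (-10 + 8)*14 = -2*14 = -28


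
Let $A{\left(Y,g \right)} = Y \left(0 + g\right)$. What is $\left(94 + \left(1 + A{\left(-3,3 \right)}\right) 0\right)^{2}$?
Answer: $8836$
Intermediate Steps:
$A{\left(Y,g \right)} = Y g$
$\left(94 + \left(1 + A{\left(-3,3 \right)}\right) 0\right)^{2} = \left(94 + \left(1 - 9\right) 0\right)^{2} = \left(94 - 0\right)^{2} = \left(94 + 0\right)^{2} = 94^{2} = 8836$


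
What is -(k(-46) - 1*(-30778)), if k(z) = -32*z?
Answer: -32250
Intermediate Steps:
-(k(-46) - 1*(-30778)) = -(-32*(-46) - 1*(-30778)) = -(1472 + 30778) = -1*32250 = -32250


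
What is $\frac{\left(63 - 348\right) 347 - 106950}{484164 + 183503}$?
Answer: $- \frac{205845}{667667} \approx -0.3083$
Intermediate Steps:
$\frac{\left(63 - 348\right) 347 - 106950}{484164 + 183503} = \frac{\left(-285\right) 347 - 106950}{667667} = \left(-98895 - 106950\right) \frac{1}{667667} = \left(-205845\right) \frac{1}{667667} = - \frac{205845}{667667}$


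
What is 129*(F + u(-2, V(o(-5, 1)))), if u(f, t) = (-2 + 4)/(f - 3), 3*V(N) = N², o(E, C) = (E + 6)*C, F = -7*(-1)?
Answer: 4257/5 ≈ 851.40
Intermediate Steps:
F = 7
o(E, C) = C*(6 + E) (o(E, C) = (6 + E)*C = C*(6 + E))
V(N) = N²/3
u(f, t) = 2/(-3 + f)
129*(F + u(-2, V(o(-5, 1)))) = 129*(7 + 2/(-3 - 2)) = 129*(7 + 2/(-5)) = 129*(7 + 2*(-⅕)) = 129*(7 - ⅖) = 129*(33/5) = 4257/5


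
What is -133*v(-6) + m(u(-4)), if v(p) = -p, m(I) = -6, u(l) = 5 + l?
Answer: -804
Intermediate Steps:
-133*v(-6) + m(u(-4)) = -(-133)*(-6) - 6 = -133*6 - 6 = -798 - 6 = -804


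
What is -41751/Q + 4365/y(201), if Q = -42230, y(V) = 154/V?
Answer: 9264388401/1625855 ≈ 5698.2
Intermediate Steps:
-41751/Q + 4365/y(201) = -41751/(-42230) + 4365/((154/201)) = -41751*(-1/42230) + 4365/((154*(1/201))) = 41751/42230 + 4365/(154/201) = 41751/42230 + 4365*(201/154) = 41751/42230 + 877365/154 = 9264388401/1625855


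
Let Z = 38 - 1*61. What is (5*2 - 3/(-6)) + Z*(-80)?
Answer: 3701/2 ≈ 1850.5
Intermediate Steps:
Z = -23 (Z = 38 - 61 = -23)
(5*2 - 3/(-6)) + Z*(-80) = (5*2 - 3/(-6)) - 23*(-80) = (10 - 3*(-⅙)) + 1840 = (10 + ½) + 1840 = 21/2 + 1840 = 3701/2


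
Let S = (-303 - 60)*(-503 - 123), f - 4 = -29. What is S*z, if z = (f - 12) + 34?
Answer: -681714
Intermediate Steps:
f = -25 (f = 4 - 29 = -25)
z = -3 (z = (-25 - 12) + 34 = -37 + 34 = -3)
S = 227238 (S = -363*(-626) = 227238)
S*z = 227238*(-3) = -681714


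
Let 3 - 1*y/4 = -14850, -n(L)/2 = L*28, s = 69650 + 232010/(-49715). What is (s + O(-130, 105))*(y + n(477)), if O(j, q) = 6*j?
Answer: 22390605861600/9943 ≈ 2.2519e+9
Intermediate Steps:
s = 692483548/9943 (s = 69650 + 232010*(-1/49715) = 69650 - 46402/9943 = 692483548/9943 ≈ 69645.)
n(L) = -56*L (n(L) = -2*L*28 = -56*L)
y = 59412 (y = 12 - 4*(-14850) = 12 + 59400 = 59412)
(s + O(-130, 105))*(y + n(477)) = (692483548/9943 + 6*(-130))*(59412 - 56*477) = (692483548/9943 - 780)*(59412 - 26712) = (684728008/9943)*32700 = 22390605861600/9943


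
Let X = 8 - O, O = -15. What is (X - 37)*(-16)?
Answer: 224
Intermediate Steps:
X = 23 (X = 8 - 1*(-15) = 8 + 15 = 23)
(X - 37)*(-16) = (23 - 37)*(-16) = -14*(-16) = 224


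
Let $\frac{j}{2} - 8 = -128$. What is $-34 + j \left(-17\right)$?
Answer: $4046$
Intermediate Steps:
$j = -240$ ($j = 16 + 2 \left(-128\right) = 16 - 256 = -240$)
$-34 + j \left(-17\right) = -34 - -4080 = -34 + 4080 = 4046$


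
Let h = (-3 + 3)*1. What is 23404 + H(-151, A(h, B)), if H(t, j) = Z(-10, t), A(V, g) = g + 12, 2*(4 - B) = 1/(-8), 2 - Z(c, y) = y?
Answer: 23557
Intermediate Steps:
Z(c, y) = 2 - y
B = 65/16 (B = 4 - ½/(-8) = 4 - ½*(-⅛) = 4 + 1/16 = 65/16 ≈ 4.0625)
h = 0 (h = 0*1 = 0)
A(V, g) = 12 + g
H(t, j) = 2 - t
23404 + H(-151, A(h, B)) = 23404 + (2 - 1*(-151)) = 23404 + (2 + 151) = 23404 + 153 = 23557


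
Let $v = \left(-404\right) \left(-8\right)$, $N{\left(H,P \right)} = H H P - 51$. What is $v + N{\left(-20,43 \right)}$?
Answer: $20381$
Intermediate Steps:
$N{\left(H,P \right)} = -51 + P H^{2}$ ($N{\left(H,P \right)} = H^{2} P - 51 = P H^{2} - 51 = -51 + P H^{2}$)
$v = 3232$
$v + N{\left(-20,43 \right)} = 3232 - \left(51 - 43 \left(-20\right)^{2}\right) = 3232 + \left(-51 + 43 \cdot 400\right) = 3232 + \left(-51 + 17200\right) = 3232 + 17149 = 20381$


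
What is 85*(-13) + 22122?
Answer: 21017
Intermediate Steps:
85*(-13) + 22122 = -1105 + 22122 = 21017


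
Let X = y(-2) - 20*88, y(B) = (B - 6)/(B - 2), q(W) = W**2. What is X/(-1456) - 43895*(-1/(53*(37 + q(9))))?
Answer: 18726413/2276456 ≈ 8.2261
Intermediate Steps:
y(B) = (-6 + B)/(-2 + B)
X = -1758 (X = (-6 - 2)/(-2 - 2) - 20*88 = -8/(-4) - 1760 = -1/4*(-8) - 1760 = 2 - 1760 = -1758)
X/(-1456) - 43895*(-1/(53*(37 + q(9)))) = -1758/(-1456) - 43895*(-1/(53*(37 + 9**2))) = -1758*(-1/1456) - 43895*(-1/(53*(37 + 81))) = 879/728 - 43895/((-53*118)) = 879/728 - 43895/(-6254) = 879/728 - 43895*(-1/6254) = 879/728 + 43895/6254 = 18726413/2276456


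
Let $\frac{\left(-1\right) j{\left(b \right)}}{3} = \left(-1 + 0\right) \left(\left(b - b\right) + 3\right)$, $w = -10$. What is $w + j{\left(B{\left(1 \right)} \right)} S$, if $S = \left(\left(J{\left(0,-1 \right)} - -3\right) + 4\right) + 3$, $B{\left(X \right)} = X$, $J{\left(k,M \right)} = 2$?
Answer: $98$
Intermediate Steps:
$j{\left(b \right)} = 9$ ($j{\left(b \right)} = - 3 \left(-1 + 0\right) \left(\left(b - b\right) + 3\right) = - 3 \left(- (0 + 3)\right) = - 3 \left(\left(-1\right) 3\right) = \left(-3\right) \left(-3\right) = 9$)
$S = 12$ ($S = \left(\left(2 - -3\right) + 4\right) + 3 = \left(\left(2 + 3\right) + 4\right) + 3 = \left(5 + 4\right) + 3 = 9 + 3 = 12$)
$w + j{\left(B{\left(1 \right)} \right)} S = -10 + 9 \cdot 12 = -10 + 108 = 98$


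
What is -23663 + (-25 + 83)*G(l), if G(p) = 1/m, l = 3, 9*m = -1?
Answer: -24185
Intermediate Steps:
m = -⅑ (m = (⅑)*(-1) = -⅑ ≈ -0.11111)
G(p) = -9 (G(p) = 1/(-⅑) = -9)
-23663 + (-25 + 83)*G(l) = -23663 + (-25 + 83)*(-9) = -23663 + 58*(-9) = -23663 - 522 = -24185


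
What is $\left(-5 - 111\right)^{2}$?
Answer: $13456$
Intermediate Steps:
$\left(-5 - 111\right)^{2} = \left(-116\right)^{2} = 13456$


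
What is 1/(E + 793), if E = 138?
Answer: 1/931 ≈ 0.0010741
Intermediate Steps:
1/(E + 793) = 1/(138 + 793) = 1/931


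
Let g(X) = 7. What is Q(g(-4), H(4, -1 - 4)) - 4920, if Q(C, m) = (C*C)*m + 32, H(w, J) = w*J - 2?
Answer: -5966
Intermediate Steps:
H(w, J) = -2 + J*w (H(w, J) = J*w - 2 = -2 + J*w)
Q(C, m) = 32 + m*C**2 (Q(C, m) = C**2*m + 32 = m*C**2 + 32 = 32 + m*C**2)
Q(g(-4), H(4, -1 - 4)) - 4920 = (32 + (-2 + (-1 - 4)*4)*7**2) - 4920 = (32 + (-2 - 5*4)*49) - 4920 = (32 + (-2 - 20)*49) - 4920 = (32 - 22*49) - 4920 = (32 - 1078) - 4920 = -1046 - 4920 = -5966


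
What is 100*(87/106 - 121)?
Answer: -636950/53 ≈ -12018.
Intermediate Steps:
100*(87/106 - 121) = 100*(-12739/106) = -636950/53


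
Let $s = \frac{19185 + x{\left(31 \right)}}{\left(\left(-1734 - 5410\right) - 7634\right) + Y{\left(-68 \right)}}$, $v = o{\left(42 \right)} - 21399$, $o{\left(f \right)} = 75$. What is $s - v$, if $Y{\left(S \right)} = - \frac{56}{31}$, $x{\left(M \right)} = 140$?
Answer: $\frac{9769503301}{458174} \approx 21323.0$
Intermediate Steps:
$Y{\left(S \right)} = - \frac{56}{31}$ ($Y{\left(S \right)} = \left(-56\right) \frac{1}{31} = - \frac{56}{31}$)
$v = -21324$ ($v = 75 - 21399 = -21324$)
$s = - \frac{599075}{458174}$ ($s = \frac{19185 + 140}{\left(\left(-1734 - 5410\right) - 7634\right) - \frac{56}{31}} = \frac{19325}{\left(-7144 - 7634\right) - \frac{56}{31}} = \frac{19325}{-14778 - \frac{56}{31}} = \frac{19325}{- \frac{458174}{31}} = 19325 \left(- \frac{31}{458174}\right) = - \frac{599075}{458174} \approx -1.3075$)
$s - v = - \frac{599075}{458174} - -21324 = - \frac{599075}{458174} + 21324 = \frac{9769503301}{458174}$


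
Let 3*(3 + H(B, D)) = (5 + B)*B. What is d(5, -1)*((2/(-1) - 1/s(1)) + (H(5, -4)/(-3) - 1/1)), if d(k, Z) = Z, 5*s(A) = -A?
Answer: 23/9 ≈ 2.5556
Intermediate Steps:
H(B, D) = -3 + B*(5 + B)/3 (H(B, D) = -3 + ((5 + B)*B)/3 = -3 + (B*(5 + B))/3 = -3 + B*(5 + B)/3)
s(A) = -A/5 (s(A) = (-A)/5 = -A/5)
d(5, -1)*((2/(-1) - 1/s(1)) + (H(5, -4)/(-3) - 1/1)) = -((2/(-1) - 1/((-1/5*1))) + ((-3 + (1/3)*5**2 + (5/3)*5)/(-3) - 1/1)) = -((2*(-1) - 1/(-1/5)) + ((-3 + (1/3)*25 + 25/3)*(-1/3) - 1*1)) = -((-2 - 1*(-5)) + ((-3 + 25/3 + 25/3)*(-1/3) - 1)) = -((-2 + 5) + ((41/3)*(-1/3) - 1)) = -(3 + (-41/9 - 1)) = -(3 - 50/9) = -1*(-23/9) = 23/9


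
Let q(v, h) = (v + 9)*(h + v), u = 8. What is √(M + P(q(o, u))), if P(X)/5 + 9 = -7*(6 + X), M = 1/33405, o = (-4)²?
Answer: I*√23718327467970/33405 ≈ 145.79*I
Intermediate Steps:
o = 16
M = 1/33405 ≈ 2.9936e-5
q(v, h) = (9 + v)*(h + v)
P(X) = -255 - 35*X (P(X) = -45 + 5*(-7*(6 + X)) = -45 + 5*(-42 - 7*X) = -45 + (-210 - 35*X) = -255 - 35*X)
√(M + P(q(o, u))) = √(1/33405 + (-255 - 35*(16² + 9*8 + 9*16 + 8*16))) = √(1/33405 + (-255 - 35*(256 + 72 + 144 + 128))) = √(1/33405 + (-255 - 35*600)) = √(1/33405 + (-255 - 21000)) = √(1/33405 - 21255) = √(-710023274/33405) = I*√23718327467970/33405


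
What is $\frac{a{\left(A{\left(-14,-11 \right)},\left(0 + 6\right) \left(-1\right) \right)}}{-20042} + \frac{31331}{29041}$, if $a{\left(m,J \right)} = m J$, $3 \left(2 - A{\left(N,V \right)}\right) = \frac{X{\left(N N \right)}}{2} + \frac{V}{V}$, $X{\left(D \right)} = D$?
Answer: $\frac{311267138}{291019861} \approx 1.0696$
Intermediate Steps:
$A{\left(N,V \right)} = \frac{5}{3} - \frac{N^{2}}{6}$ ($A{\left(N,V \right)} = 2 - \frac{\frac{N N}{2} + \frac{V}{V}}{3} = 2 - \frac{N^{2} \cdot \frac{1}{2} + 1}{3} = 2 - \frac{\frac{N^{2}}{2} + 1}{3} = 2 - \frac{1 + \frac{N^{2}}{2}}{3} = 2 - \left(\frac{1}{3} + \frac{N^{2}}{6}\right) = \frac{5}{3} - \frac{N^{2}}{6}$)
$a{\left(m,J \right)} = J m$
$\frac{a{\left(A{\left(-14,-11 \right)},\left(0 + 6\right) \left(-1\right) \right)}}{-20042} + \frac{31331}{29041} = \frac{\left(0 + 6\right) \left(-1\right) \left(\frac{5}{3} - \frac{\left(-14\right)^{2}}{6}\right)}{-20042} + \frac{31331}{29041} = 6 \left(-1\right) \left(\frac{5}{3} - \frac{98}{3}\right) \left(- \frac{1}{20042}\right) + 31331 \cdot \frac{1}{29041} = - 6 \left(\frac{5}{3} - \frac{98}{3}\right) \left(- \frac{1}{20042}\right) + \frac{31331}{29041} = \left(-6\right) \left(-31\right) \left(- \frac{1}{20042}\right) + \frac{31331}{29041} = 186 \left(- \frac{1}{20042}\right) + \frac{31331}{29041} = - \frac{93}{10021} + \frac{31331}{29041} = \frac{311267138}{291019861}$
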